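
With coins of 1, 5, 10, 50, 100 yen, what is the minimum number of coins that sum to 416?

Use the largest denomination that fits, subtract, and repeat.
416 = 4×100 + 1×10 + 1×5 + 1×1
Total coins = 4 + 1 + 1 + 1 = 7

7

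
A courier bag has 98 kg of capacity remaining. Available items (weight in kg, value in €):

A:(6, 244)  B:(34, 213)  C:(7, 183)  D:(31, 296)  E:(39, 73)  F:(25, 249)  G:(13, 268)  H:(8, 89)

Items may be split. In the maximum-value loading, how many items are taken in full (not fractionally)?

6

Ratios (sorted): A 40.67, C 26.14, G 20.62, H 11.12, F 9.96, D 9.55, B 6.26, E 1.87
take A (6 @ 244); take C (7 @ 183); take G (13 @ 268); take H (8 @ 89); take F (25 @ 249); take D (31 @ 296); take 8/34 of B → 50.12. Capacity used 98/98.
6 item(s) taken whole; one partial (take 8/34 of B).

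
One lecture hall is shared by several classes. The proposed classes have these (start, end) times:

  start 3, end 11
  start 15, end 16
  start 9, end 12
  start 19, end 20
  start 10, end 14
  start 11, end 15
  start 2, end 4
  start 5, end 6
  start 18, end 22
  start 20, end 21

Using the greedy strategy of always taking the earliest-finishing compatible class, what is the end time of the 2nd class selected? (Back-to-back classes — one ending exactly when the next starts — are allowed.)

Order by finish time; keep every interval that doesn't clash with the previous kept one.
By end time: (2,4), (5,6), (3,11), (9,12), (10,14), (11,15), (15,16), (19,20), (20,21), (18,22).
Pick (2,4); next start ≥ 4 → (5,6); next start ≥ 6 → (9,12); next start ≥ 12 → (15,16); next start ≥ 16 → (19,20); next start ≥ 20 → (20,21).
Selected: (2,4) (5,6) (9,12) (15,16) (19,20) (20,21)

6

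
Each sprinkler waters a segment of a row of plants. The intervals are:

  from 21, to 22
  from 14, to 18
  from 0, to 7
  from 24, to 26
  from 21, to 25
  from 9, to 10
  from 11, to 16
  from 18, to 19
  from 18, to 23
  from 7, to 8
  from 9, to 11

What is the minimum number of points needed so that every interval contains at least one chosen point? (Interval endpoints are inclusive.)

6

Process intervals by earliest right end; each time one isn't hit yet, stab at its right endpoint.
By right end: [0,7]  [7,8]  [9,10]  [9,11]  [11,16]  [14,18]  [18,19]  [21,22]  [18,23]  [21,25]  [24,26]
[0,7] uncovered → point at 7; [9,10] uncovered → point at 10; [11,16] uncovered → point at 16; [18,19] uncovered → point at 19; [21,22] uncovered → point at 22; [24,26] uncovered → point at 26.
Points: 7, 10, 16, 19, 22, 26 (6 total).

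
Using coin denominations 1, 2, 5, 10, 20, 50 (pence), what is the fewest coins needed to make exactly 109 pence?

Greedy: take as many of the largest coin as possible, then repeat with the remainder.
109 − 2×50→9 − 1×5→4 − 2×2→0
Total coins = 2 + 1 + 2 = 5

5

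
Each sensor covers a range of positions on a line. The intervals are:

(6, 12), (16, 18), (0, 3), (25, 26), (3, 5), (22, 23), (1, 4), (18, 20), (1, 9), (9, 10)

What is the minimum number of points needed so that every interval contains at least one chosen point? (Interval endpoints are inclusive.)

5

By right end: [0,3]  [1,4]  [3,5]  [1,9]  [9,10]  [6,12]  [16,18]  [18,20]  [22,23]  [25,26]
[0,3] uncovered → point at 3; [9,10] uncovered → point at 10; [16,18] uncovered → point at 18; [22,23] uncovered → point at 23; [25,26] uncovered → point at 26.
Points: 3, 10, 18, 23, 26 (5 total).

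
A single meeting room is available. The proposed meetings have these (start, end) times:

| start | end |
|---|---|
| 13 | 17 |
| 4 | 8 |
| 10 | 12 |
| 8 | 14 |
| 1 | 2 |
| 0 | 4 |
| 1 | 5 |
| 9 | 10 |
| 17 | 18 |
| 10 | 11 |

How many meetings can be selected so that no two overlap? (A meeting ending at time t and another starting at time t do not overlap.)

Sorted by end: (1,2)  (0,4)  (1,5)  (4,8)  (9,10)  (10,11)  (10,12)  (8,14)  (13,17)  (17,18)
take (1,2); skip (1,5); take (4,8); take (9,10); take (10,11); take (13,17); take (17,18).
Selected 6 meetings.

6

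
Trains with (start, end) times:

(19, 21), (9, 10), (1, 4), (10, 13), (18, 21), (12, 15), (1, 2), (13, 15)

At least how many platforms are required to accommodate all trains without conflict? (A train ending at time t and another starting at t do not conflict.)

2

starts: [1, 1, 9, 10, 12, 13, 18, 19]
ends:   [2, 4, 10, 13, 15, 15, 21, 21]
s1→1 s1→2  — peak 2.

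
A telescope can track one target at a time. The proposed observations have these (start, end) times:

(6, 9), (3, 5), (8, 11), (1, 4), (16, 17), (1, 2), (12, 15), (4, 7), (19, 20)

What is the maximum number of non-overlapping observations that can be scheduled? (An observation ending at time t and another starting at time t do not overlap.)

6

By end time: (1,2), (1,4), (3,5), (4,7), (6,9), (8,11), (12,15), (16,17), (19,20).
Pick (1,2); next start ≥ 2 → (3,5); next start ≥ 5 → (6,9); next start ≥ 9 → (12,15); next start ≥ 15 → (16,17); next start ≥ 17 → (19,20).
Selected 6 observations.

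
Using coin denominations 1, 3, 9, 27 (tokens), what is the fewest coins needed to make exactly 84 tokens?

4

84 = 3×27 + 1×3
Total coins = 3 + 1 = 4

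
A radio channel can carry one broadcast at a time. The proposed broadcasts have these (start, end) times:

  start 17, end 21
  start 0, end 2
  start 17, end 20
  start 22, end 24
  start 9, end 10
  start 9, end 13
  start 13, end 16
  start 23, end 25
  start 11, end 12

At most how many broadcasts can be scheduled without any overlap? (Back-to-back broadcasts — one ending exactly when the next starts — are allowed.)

6

Greedy by earliest finish: after sorting by end time, pick each interval compatible with the last pick.
Sorted by end: (0,2)  (9,10)  (11,12)  (9,13)  (13,16)  (17,20)  (17,21)  (22,24)  (23,25)
take (0,2); take (9,10); take (11,12); skip (9,13); take (13,16); take (17,20); take (22,24); skip (23,25).
Selected 6 broadcasts.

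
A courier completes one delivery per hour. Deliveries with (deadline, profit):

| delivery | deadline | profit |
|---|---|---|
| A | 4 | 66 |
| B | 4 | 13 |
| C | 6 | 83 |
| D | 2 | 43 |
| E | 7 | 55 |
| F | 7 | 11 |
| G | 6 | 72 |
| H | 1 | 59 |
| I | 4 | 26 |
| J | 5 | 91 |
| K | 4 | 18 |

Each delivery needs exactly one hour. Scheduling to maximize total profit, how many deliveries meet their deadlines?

7

Sort by profit descending; place each in the latest free slot ≤ its deadline.
By profit: J(d5,91), C(d6,83), G(d6,72), A(d4,66), H(d1,59), E(d7,55), D(d2,43), I(d4,26), K(d4,18), B(d4,13), F(d7,11)
J→slot 5; C→slot 6; G→slot 4; A→slot 3; H→slot 1; E→slot 7; D→slot 2; I skipped; K skipped; B skipped; F skipped.
7 of 11 scheduled.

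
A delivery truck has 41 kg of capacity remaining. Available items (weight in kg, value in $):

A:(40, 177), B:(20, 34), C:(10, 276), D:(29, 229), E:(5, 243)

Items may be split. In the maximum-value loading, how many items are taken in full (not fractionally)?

2

Sort by value per unit weight and fill in that order.
Ratios (sorted): E 48.60, C 27.60, D 7.90, A 4.42, B 1.70
take E (5 @ 243); take C (10 @ 276); take 26/29 of D → 205.31. Capacity used 41/41.
2 item(s) taken whole; one partial (take 26/29 of D).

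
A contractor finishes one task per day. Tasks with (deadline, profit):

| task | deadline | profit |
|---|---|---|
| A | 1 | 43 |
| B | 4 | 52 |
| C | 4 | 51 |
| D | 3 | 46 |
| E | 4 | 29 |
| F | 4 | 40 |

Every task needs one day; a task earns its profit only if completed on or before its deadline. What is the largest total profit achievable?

Sort by profit descending; place each in the latest free slot ≤ its deadline.
By profit: B(d4,52), C(d4,51), D(d3,46), A(d1,43), F(d4,40), E(d4,29)
B→slot 4; C→slot 3; D→slot 2; A→slot 1; F skipped; E skipped.
Profit = 43 + 46 + 51 + 52 = 192

192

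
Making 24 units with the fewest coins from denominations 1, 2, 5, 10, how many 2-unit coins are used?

2

Greedy: take as many of the largest coin as possible, then repeat with the remainder.
24 − 2×10→4 − 2×2→0
Count of 2: 2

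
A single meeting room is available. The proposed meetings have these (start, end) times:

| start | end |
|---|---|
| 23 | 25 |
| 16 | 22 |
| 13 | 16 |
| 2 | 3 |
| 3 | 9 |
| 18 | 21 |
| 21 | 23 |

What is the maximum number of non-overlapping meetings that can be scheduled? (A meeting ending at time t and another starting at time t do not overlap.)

6

Sort by end time and greedily take each interval whose start is ≥ the last chosen end.
Sorted by end: (2,3)  (3,9)  (13,16)  (18,21)  (16,22)  (21,23)  (23,25)
take (2,3); take (3,9); take (13,16); take (18,21); take (21,23); take (23,25).
Selected 6 meetings.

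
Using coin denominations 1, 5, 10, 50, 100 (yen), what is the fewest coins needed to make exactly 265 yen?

265 − 2×100→65 − 1×50→15 − 1×10→5 − 1×5→0
Total coins = 2 + 1 + 1 + 1 = 5

5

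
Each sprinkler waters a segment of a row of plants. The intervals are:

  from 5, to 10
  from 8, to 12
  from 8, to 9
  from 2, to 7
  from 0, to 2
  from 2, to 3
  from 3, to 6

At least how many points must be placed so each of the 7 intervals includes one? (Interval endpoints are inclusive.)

3

Process intervals by earliest right end; each time one isn't hit yet, stab at its right endpoint.
Sorted: [0,2] [2,3] [3,6] [2,7] [8,9] [5,10] [8,12]
{[0,2],[2,3]} hit by 2; {[3,6],[2,7]} hit by 6; {[8,9],[5,10],[8,12]} hit by 9.
Points: 2, 6, 9 (3 total).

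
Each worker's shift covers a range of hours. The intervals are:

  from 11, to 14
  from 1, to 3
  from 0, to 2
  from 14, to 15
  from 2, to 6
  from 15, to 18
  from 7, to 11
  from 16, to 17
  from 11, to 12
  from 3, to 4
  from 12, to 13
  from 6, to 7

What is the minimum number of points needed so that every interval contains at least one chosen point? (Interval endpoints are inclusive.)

Sort by right endpoint; whenever an interval is uncovered, place a point at its right end.
By right end: [0,2]  [1,3]  [3,4]  [2,6]  [6,7]  [7,11]  [11,12]  [12,13]  [11,14]  [14,15]  [16,17]  [15,18]
[0,2] uncovered → point at 2; [3,4] uncovered → point at 4; [6,7] uncovered → point at 7; [11,12] uncovered → point at 12; [14,15] uncovered → point at 15; [16,17] uncovered → point at 17.
Points: 2, 4, 7, 12, 15, 17 (6 total).

6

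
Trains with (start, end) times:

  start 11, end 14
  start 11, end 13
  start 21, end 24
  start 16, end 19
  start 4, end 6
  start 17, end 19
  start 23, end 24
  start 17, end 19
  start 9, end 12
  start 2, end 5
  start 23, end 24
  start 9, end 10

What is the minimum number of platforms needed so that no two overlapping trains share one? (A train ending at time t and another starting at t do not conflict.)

Count concurrent intervals with a sweep; the peak is the room count.
starts: [2, 4, 9, 9, 11, 11, 16, 17, 17, 21, 23, 23]
ends:   [5, 6, 10, 12, 13, 14, 19, 19, 19, 24, 24, 24]
s2→1 s4→2 e5→1 e6→0 s9→1 s9→2 e10→1 s11→2 s11→3  — peak 3.

3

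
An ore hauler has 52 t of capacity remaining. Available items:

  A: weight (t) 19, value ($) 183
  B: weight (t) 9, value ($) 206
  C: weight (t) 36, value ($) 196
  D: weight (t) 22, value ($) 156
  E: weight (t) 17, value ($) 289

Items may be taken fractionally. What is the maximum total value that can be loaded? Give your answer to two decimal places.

727.64

Sort by value per unit weight and fill in that order.
Order: B (206/9=22.89) > E (289/17=17.00) > A (183/19=9.63) > D (156/22=7.09) > C (196/36=5.44)
Fill: take B (9 @ 206) → take E (17 @ 289) → take A (19 @ 183) → take 7/22 of D → 49.64; 52/52 used.
Total value = 727.64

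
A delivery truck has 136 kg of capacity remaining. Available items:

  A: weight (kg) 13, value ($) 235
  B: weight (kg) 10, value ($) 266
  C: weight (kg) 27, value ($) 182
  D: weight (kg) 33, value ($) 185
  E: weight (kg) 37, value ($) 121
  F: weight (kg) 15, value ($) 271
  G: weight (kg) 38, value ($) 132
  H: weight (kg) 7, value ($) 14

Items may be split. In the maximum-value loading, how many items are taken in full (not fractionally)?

6

Greedy by value/weight ratio, highest first.
Order: B (266/10=26.60) > A (235/13=18.08) > F (271/15=18.07) > C (182/27=6.74) > D (185/33=5.61) > G (132/38=3.47) > E (121/37=3.27) > H (14/7=2.00)
Fill: take B (10 @ 266) → take A (13 @ 235) → take F (15 @ 271) → take C (27 @ 182) → take D (33 @ 185) → take G (38 @ 132); 136/136 used.
6 item(s) taken whole.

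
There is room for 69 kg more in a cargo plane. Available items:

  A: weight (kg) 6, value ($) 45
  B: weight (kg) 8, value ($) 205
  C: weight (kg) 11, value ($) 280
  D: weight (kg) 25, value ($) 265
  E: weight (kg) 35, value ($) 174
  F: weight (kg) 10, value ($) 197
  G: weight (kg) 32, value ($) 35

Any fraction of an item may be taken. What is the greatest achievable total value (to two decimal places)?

Sort by value per unit weight and fill in that order.
Ratios (sorted): B 25.62, C 25.45, F 19.70, D 10.60, A 7.50, E 4.97, G 1.09
take B (8 @ 205); take C (11 @ 280); take F (10 @ 197); take D (25 @ 265); take A (6 @ 45); take 9/35 of E → 44.74. Capacity used 69/69.
Total value = 1036.74

1036.74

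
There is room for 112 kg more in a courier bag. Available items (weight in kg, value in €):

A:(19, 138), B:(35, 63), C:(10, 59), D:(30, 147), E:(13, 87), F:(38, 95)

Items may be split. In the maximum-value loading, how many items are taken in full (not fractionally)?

5

Order: A (138/19=7.26) > E (87/13=6.69) > C (59/10=5.90) > D (147/30=4.90) > F (95/38=2.50) > B (63/35=1.80)
Fill: take A (19 @ 138) → take E (13 @ 87) → take C (10 @ 59) → take D (30 @ 147) → take F (38 @ 95) → take 2/35 of B → 3.60; 112/112 used.
5 item(s) taken whole; one partial (take 2/35 of B).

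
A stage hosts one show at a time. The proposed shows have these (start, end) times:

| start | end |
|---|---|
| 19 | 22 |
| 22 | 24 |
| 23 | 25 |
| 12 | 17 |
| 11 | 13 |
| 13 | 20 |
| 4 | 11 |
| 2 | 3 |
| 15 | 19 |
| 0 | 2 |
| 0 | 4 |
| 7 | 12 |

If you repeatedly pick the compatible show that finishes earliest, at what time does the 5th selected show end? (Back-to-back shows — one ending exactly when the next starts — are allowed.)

Greedy by earliest finish: after sorting by end time, pick each interval compatible with the last pick.
Sorted by end: (0,2)  (2,3)  (0,4)  (4,11)  (7,12)  (11,13)  (12,17)  (15,19)  (13,20)  (19,22)  (22,24)  (23,25)
take (0,2); take (2,3); take (4,11); skip (7,12); take (11,13); skip (12,17); take (15,19); take (19,22); take (22,24).
Selected: (0,2) (2,3) (4,11) (11,13) (15,19) (19,22) (22,24)

19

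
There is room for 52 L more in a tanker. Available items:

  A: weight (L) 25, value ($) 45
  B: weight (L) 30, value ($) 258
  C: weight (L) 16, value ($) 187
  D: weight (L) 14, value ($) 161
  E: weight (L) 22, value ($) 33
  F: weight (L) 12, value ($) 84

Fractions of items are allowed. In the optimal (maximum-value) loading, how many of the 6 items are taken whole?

2

Ratios (sorted): C 11.69, D 11.50, B 8.60, F 7.00, A 1.80, E 1.50
take C (16 @ 187); take D (14 @ 161); take 22/30 of B → 189.20. Capacity used 52/52.
2 item(s) taken whole; one partial (take 22/30 of B).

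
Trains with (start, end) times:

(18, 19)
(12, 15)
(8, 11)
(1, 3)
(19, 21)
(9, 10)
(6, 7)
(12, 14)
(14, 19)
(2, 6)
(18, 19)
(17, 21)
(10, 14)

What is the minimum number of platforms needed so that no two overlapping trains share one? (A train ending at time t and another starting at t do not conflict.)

4

starts: [1, 2, 6, 8, 9, 10, 12, 12, 14, 17, 18, 18, 19]
ends:   [3, 6, 7, 10, 11, 14, 14, 15, 19, 19, 19, 21, 21]
s1→1 s2→2 e3→1 e6→0 s6→1 e7→0 s8→1 s9→2 e10→1 s10→2 e11→1 s12→2 s12→3 e14→2 e14→1 s14→2 e15→1 s17→2 s18→3 s18→4  — peak 4.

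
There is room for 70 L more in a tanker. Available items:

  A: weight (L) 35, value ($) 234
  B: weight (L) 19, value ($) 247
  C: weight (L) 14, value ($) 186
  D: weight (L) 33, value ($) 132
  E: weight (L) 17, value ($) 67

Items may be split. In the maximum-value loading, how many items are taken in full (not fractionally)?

Sort by value per unit weight and fill in that order.
Order: C (186/14=13.29) > B (247/19=13.00) > A (234/35=6.69) > D (132/33=4.00) > E (67/17=3.94)
Fill: take C (14 @ 186) → take B (19 @ 247) → take A (35 @ 234) → take 2/33 of D → 8.00; 70/70 used.
3 item(s) taken whole; one partial (take 2/33 of D).

3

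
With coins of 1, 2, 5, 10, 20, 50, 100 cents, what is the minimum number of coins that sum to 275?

275 − 2×100→75 − 1×50→25 − 1×20→5 − 1×5→0
Total coins = 2 + 1 + 1 + 1 = 5

5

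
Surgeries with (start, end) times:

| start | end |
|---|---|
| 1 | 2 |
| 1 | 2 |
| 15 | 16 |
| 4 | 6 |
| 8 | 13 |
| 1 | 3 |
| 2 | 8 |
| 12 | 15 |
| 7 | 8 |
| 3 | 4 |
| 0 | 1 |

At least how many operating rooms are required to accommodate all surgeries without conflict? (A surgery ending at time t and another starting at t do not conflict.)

3

Events (time:±→running): 0:+→1 1:-→0 1:+→1 1:+→2 1:+→3 … peak 3.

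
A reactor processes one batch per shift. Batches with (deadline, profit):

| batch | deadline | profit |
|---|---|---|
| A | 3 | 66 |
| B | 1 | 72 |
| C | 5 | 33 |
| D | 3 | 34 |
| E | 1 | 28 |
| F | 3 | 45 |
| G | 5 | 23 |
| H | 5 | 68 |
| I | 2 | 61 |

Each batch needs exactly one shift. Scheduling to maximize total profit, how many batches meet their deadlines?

5

By profit: B(d1,72), H(d5,68), A(d3,66), I(d2,61), F(d3,45), D(d3,34), C(d5,33), E(d1,28), G(d5,23)
B→slot 1; H→slot 5; A→slot 3; I→slot 2; F skipped; D skipped; C→slot 4; E skipped; G skipped.
5 of 9 scheduled.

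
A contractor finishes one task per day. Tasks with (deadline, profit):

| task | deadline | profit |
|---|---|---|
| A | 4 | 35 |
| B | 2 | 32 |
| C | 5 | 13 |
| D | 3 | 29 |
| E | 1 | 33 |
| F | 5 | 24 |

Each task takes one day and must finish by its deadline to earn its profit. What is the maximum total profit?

153

Sort by profit descending; place each in the latest free slot ≤ its deadline.
Profit order: A=35 E=33 B=32 D=29 F=24 C=13
Assign: A→slot 4, E→slot 1, B→slot 2, D→slot 3, F→slot 5, C skipped.
Slots: [1:E] [2:B] [3:D] [4:A] [5:F]
Profit = 33 + 32 + 29 + 35 + 24 = 153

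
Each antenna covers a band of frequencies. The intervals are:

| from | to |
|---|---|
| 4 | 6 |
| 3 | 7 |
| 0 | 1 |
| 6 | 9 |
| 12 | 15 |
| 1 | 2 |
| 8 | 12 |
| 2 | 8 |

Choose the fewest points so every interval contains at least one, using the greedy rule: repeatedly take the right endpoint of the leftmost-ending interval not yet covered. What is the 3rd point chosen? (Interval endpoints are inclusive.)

12

By right end: [0,1]  [1,2]  [4,6]  [3,7]  [2,8]  [6,9]  [8,12]  [12,15]
[0,1] uncovered → point at 1; [4,6] uncovered → point at 6; [8,12] uncovered → point at 12.
Points: 1, 6, 12 (3 total).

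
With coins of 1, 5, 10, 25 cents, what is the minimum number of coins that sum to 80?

4

Use the largest denomination that fits, subtract, and repeat.
80 = 3×25 + 1×5
Total coins = 3 + 1 = 4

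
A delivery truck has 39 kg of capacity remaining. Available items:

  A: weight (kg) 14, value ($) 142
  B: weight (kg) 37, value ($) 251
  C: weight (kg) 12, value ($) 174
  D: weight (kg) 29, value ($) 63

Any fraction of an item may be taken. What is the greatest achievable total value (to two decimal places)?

Greedy by value/weight ratio, highest first.
Order: C (174/12=14.50) > A (142/14=10.14) > B (251/37=6.78) > D (63/29=2.17)
Fill: take C (12 @ 174) → take A (14 @ 142) → take 13/37 of B → 88.19; 39/39 used.
Total value = 404.19

404.19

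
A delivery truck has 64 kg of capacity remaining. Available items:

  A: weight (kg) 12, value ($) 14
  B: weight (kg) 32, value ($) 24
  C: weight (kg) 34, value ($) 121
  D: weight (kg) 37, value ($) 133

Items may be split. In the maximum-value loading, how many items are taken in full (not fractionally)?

1

Sort by value per unit weight and fill in that order.
Order: D (133/37=3.59) > C (121/34=3.56) > A (14/12=1.17) > B (24/32=0.75)
Fill: take D (37 @ 133) → take 27/34 of C → 96.09; 64/64 used.
1 item(s) taken whole; one partial (take 27/34 of C).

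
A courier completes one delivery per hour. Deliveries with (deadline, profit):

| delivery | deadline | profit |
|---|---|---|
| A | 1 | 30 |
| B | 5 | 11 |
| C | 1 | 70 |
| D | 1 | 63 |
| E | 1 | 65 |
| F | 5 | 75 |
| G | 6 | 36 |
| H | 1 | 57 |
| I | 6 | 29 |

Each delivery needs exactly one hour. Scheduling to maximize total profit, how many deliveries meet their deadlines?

5

By profit: F(d5,75), C(d1,70), E(d1,65), D(d1,63), H(d1,57), G(d6,36), A(d1,30), I(d6,29), B(d5,11)
F→slot 5; C→slot 1; E skipped; D skipped; H skipped; G→slot 6; A skipped; I→slot 4; B→slot 3.
5 of 9 scheduled.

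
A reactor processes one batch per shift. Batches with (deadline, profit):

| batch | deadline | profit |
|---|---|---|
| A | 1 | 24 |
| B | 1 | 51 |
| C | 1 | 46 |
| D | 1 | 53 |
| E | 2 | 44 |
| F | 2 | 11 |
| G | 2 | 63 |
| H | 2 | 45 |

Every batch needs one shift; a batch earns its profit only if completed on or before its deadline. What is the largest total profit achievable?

116

Sort by profit descending; place each in the latest free slot ≤ its deadline.
By profit: G(d2,63), D(d1,53), B(d1,51), C(d1,46), H(d2,45), E(d2,44), A(d1,24), F(d2,11)
G→slot 2; D→slot 1; B skipped; C skipped; H skipped; E skipped; A skipped; F skipped.
Profit = 53 + 63 = 116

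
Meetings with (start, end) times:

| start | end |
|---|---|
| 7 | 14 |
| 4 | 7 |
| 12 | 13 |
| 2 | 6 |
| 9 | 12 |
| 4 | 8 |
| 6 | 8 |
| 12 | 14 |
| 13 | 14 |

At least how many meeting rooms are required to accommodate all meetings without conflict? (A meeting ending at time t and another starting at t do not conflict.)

3

The answer is the maximum number of intervals overlapping at any instant.
Events (time:±→running): 2:+→1 4:+→2 4:+→3 … peak 3.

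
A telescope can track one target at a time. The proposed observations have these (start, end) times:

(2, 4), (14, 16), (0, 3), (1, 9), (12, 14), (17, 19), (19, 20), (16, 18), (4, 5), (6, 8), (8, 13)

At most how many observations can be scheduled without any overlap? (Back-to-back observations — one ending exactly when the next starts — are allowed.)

Sorted by end: (0,3)  (2,4)  (4,5)  (6,8)  (1,9)  (8,13)  (12,14)  (14,16)  (16,18)  (17,19)  (19,20)
take (0,3); take (4,5); take (6,8); skip (1,9); take (8,13); take (14,16); take (16,18); take (19,20).
Selected 7 observations.

7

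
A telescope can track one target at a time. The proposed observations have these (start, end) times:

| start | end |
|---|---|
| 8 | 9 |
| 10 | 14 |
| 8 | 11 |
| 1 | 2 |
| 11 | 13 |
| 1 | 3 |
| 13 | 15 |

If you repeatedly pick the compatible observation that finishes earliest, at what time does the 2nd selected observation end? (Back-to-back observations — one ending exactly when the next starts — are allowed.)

Greedy by earliest finish: after sorting by end time, pick each interval compatible with the last pick.
Sorted by end: (1,2)  (1,3)  (8,9)  (8,11)  (11,13)  (10,14)  (13,15)
take (1,2); take (8,9); skip (8,11); take (11,13); skip (10,14); take (13,15).
Selected: (1,2) (8,9) (11,13) (13,15)

9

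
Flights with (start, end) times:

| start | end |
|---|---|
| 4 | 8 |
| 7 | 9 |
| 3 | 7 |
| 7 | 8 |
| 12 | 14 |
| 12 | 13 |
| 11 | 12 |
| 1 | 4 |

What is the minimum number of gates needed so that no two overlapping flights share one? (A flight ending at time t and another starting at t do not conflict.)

Count concurrent intervals with a sweep; the peak is the room count.
starts: [1, 3, 4, 7, 7, 11, 12, 12]
ends:   [4, 7, 8, 8, 9, 12, 13, 14]
s1→1 s3→2 e4→1 s4→2 e7→1 s7→2 s7→3  — peak 3.

3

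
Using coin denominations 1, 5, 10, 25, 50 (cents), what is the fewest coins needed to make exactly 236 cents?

7

236 − 4×50→36 − 1×25→11 − 1×10→1 − 1×1→0
Total coins = 4 + 1 + 1 + 1 = 7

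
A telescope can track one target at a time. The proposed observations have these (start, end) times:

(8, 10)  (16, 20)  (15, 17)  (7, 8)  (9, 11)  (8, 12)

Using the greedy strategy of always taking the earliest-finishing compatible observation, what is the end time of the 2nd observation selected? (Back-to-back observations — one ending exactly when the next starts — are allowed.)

10

Sorted by end: (7,8)  (8,10)  (9,11)  (8,12)  (15,17)  (16,20)
take (7,8); take (8,10); take (15,17).
Selected: (7,8) (8,10) (15,17)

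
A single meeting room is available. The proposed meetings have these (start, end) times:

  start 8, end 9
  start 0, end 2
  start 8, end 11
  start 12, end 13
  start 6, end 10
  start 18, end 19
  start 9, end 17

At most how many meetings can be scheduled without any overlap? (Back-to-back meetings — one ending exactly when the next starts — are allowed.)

4

Greedy by earliest finish: after sorting by end time, pick each interval compatible with the last pick.
Sorted by end: (0,2)  (8,9)  (6,10)  (8,11)  (12,13)  (9,17)  (18,19)
take (0,2); take (8,9); skip (6,10); skip (8,11); take (12,13); take (18,19).
Selected 4 meetings.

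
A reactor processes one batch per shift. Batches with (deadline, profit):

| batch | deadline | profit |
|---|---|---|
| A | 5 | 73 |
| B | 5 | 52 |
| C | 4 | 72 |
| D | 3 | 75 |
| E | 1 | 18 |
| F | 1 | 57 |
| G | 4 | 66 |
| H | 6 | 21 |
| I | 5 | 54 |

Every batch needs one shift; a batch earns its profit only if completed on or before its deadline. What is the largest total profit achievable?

364

By profit: D(d3,75), A(d5,73), C(d4,72), G(d4,66), F(d1,57), I(d5,54), B(d5,52), H(d6,21), E(d1,18)
D→slot 3; A→slot 5; C→slot 4; G→slot 2; F→slot 1; I skipped; B skipped; H→slot 6; E skipped.
Profit = 57 + 66 + 75 + 72 + 73 + 21 = 364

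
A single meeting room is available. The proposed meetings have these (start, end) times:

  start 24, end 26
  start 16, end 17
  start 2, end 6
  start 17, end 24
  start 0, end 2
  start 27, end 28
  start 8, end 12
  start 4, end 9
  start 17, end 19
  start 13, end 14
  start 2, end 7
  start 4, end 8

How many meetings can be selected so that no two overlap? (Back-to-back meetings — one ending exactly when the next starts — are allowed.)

8

Greedy by earliest finish: after sorting by end time, pick each interval compatible with the last pick.
By end time: (0,2), (2,6), (2,7), (4,8), (4,9), (8,12), (13,14), (16,17), (17,19), (17,24), (24,26), (27,28).
Pick (0,2); next start ≥ 2 → (2,6); next start ≥ 6 → (8,12); next start ≥ 12 → (13,14); next start ≥ 14 → (16,17); next start ≥ 17 → (17,19); next start ≥ 19 → (24,26); next start ≥ 26 → (27,28).
Selected 8 meetings.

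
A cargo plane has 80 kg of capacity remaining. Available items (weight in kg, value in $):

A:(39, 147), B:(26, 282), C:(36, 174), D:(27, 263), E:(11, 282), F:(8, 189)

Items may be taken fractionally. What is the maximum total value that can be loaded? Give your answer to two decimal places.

Greedy by value/weight ratio, highest first.
Order: E (282/11=25.64) > F (189/8=23.62) > B (282/26=10.85) > D (263/27=9.74) > C (174/36=4.83) > A (147/39=3.77)
Fill: take E (11 @ 282) → take F (8 @ 189) → take B (26 @ 282) → take D (27 @ 263) → take 8/36 of C → 38.67; 80/80 used.
Total value = 1054.67

1054.67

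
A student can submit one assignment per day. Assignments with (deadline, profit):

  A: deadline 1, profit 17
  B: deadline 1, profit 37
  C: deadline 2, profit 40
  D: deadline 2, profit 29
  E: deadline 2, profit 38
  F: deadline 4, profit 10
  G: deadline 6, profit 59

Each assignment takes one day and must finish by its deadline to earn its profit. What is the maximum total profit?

147

Take jobs in profit order; each goes to the latest open slot no later than its deadline.
Profit order: G=59 C=40 E=38 B=37 D=29 A=17 F=10
Assign: G→slot 6, C→slot 2, E→slot 1, B skipped, D skipped, A skipped, F→slot 4.
Slots: [1:E] [2:C] [4:F] [6:G]
Profit = 38 + 40 + 10 + 59 = 147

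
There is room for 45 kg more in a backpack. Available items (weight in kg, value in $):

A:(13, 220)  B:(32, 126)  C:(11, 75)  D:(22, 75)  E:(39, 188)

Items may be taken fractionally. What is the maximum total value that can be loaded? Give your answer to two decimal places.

Greedy by value/weight ratio, highest first.
Ratios (sorted): A 16.92, C 6.82, E 4.82, B 3.94, D 3.41
take A (13 @ 220); take C (11 @ 75); take 21/39 of E → 101.23. Capacity used 45/45.
Total value = 396.23

396.23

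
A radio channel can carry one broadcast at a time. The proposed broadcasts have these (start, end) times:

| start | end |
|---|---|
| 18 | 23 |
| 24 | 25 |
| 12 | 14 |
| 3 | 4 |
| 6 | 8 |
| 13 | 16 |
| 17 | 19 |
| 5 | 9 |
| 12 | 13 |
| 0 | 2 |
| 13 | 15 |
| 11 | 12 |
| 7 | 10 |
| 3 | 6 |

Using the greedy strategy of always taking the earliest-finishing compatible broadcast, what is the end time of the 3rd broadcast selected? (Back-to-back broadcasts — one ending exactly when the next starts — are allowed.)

Sort by end time and greedily take each interval whose start is ≥ the last chosen end.
Sorted by end: (0,2)  (3,4)  (3,6)  (6,8)  (5,9)  (7,10)  (11,12)  (12,13)  (12,14)  (13,15)  (13,16)  (17,19)  (18,23)  (24,25)
take (0,2); take (3,4); take (6,8); take (11,12); take (12,13); take (13,15); take (17,19); skip (18,23); take (24,25).
Selected: (0,2) (3,4) (6,8) (11,12) (12,13) (13,15) (17,19) (24,25)

8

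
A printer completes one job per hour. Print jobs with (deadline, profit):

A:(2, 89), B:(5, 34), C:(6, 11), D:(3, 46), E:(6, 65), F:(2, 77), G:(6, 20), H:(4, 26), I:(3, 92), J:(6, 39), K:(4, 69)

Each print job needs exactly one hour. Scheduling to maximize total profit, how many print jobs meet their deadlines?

Take jobs in profit order; each goes to the latest open slot no later than its deadline.
Profit order: I=92 A=89 F=77 K=69 E=65 D=46 J=39 B=34 H=26 G=20 C=11
Assign: I→slot 3, A→slot 2, F→slot 1, K→slot 4, E→slot 6, D skipped, J→slot 5, B skipped, H skipped, G skipped, C skipped.
Slots: [1:F] [2:A] [3:I] [4:K] [5:J] [6:E]
6 of 11 scheduled.

6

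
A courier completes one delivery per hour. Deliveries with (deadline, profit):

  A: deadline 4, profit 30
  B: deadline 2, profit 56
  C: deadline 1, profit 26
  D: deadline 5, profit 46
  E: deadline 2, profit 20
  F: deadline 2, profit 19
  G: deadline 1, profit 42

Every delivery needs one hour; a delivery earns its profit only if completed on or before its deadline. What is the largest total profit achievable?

Profit order: B=56 D=46 G=42 A=30 C=26 E=20 F=19
Assign: B→slot 2, D→slot 5, G→slot 1, A→slot 4, C skipped, E skipped, F skipped.
Slots: [1:G] [2:B] [4:A] [5:D]
Profit = 42 + 56 + 30 + 46 = 174

174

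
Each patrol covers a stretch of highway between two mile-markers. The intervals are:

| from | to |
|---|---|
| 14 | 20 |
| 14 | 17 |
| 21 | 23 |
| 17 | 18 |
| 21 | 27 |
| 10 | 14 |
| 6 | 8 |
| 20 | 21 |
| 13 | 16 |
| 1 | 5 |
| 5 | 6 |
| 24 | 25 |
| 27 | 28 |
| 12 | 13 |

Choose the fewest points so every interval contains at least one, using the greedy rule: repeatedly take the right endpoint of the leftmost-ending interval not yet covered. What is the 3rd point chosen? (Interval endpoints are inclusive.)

Sort by right endpoint; whenever an interval is uncovered, place a point at its right end.
By right end: [1,5]  [5,6]  [6,8]  [12,13]  [10,14]  [13,16]  [14,17]  [17,18]  [14,20]  [20,21]  [21,23]  [24,25]  [21,27]  [27,28]
[1,5] uncovered → point at 5; [6,8] uncovered → point at 8; [12,13] uncovered → point at 13; [14,17] uncovered → point at 17; [20,21] uncovered → point at 21; [24,25] uncovered → point at 25; [27,28] uncovered → point at 28.
Points: 5, 8, 13, 17, 21, 25, 28 (7 total).

13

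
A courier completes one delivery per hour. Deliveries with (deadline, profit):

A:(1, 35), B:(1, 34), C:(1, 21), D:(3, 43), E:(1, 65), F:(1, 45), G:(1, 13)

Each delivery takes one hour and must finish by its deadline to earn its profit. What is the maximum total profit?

By profit: E(d1,65), F(d1,45), D(d3,43), A(d1,35), B(d1,34), C(d1,21), G(d1,13)
E→slot 1; F skipped; D→slot 3; A skipped; B skipped; C skipped; G skipped.
Profit = 65 + 43 = 108

108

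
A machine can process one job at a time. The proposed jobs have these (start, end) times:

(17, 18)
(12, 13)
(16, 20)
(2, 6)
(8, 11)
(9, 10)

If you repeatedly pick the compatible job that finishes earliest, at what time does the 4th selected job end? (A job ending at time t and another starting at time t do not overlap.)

Sort by end time and greedily take each interval whose start is ≥ the last chosen end.
By end time: (2,6), (9,10), (8,11), (12,13), (17,18), (16,20).
Pick (2,6); next start ≥ 6 → (9,10); next start ≥ 10 → (12,13); next start ≥ 13 → (17,18).
Selected: (2,6) (9,10) (12,13) (17,18)

18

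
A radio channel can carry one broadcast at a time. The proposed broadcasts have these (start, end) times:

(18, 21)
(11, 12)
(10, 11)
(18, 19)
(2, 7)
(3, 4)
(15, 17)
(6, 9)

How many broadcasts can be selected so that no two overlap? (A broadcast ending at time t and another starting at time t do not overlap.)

6

Greedy by earliest finish: after sorting by end time, pick each interval compatible with the last pick.
Sorted by end: (3,4)  (2,7)  (6,9)  (10,11)  (11,12)  (15,17)  (18,19)  (18,21)
take (3,4); skip (2,7); take (6,9); take (10,11); take (11,12); take (15,17); take (18,19).
Selected 6 broadcasts.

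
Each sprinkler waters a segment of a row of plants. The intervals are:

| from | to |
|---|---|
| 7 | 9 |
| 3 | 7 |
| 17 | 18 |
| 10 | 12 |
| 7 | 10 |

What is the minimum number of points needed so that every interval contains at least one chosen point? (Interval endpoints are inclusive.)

By right end: [3,7]  [7,9]  [7,10]  [10,12]  [17,18]
[3,7] uncovered → point at 7; [10,12] uncovered → point at 12; [17,18] uncovered → point at 18.
Points: 7, 12, 18 (3 total).

3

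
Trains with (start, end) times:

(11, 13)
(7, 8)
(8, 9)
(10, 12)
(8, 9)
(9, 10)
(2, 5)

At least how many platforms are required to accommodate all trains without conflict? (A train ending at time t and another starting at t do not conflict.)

starts: [2, 7, 8, 8, 9, 10, 11]
ends:   [5, 8, 9, 9, 10, 12, 13]
s2→1 e5→0 s7→1 e8→0 s8→1 s8→2  — peak 2.

2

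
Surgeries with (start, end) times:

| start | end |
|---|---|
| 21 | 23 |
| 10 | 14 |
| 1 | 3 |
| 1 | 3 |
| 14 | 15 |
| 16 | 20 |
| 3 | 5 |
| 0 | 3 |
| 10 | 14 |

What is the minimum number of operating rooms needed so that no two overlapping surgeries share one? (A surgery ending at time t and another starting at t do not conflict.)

Events (time:±→running): 0:+→1 1:+→2 1:+→3 … peak 3.

3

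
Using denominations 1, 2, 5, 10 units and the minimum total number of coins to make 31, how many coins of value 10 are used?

3

31 − 3×10→1 − 1×1→0
Count of 10: 3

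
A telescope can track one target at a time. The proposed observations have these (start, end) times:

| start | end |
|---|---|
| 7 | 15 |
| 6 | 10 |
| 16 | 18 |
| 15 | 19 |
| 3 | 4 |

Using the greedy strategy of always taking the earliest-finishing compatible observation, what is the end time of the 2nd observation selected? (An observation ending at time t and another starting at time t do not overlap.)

10

By end time: (3,4), (6,10), (7,15), (16,18), (15,19).
Pick (3,4); next start ≥ 4 → (6,10); next start ≥ 10 → (16,18).
Selected: (3,4) (6,10) (16,18)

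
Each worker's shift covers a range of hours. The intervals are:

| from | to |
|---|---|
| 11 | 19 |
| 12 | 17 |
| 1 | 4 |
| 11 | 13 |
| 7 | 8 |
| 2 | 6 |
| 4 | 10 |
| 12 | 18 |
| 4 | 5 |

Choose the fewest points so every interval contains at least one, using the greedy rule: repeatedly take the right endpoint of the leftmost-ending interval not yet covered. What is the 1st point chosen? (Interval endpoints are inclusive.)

Sorted: [1,4] [4,5] [2,6] [7,8] [4,10] [11,13] [12,17] [12,18] [11,19]
{[1,4],[4,5],[2,6]} hit by 4; {[7,8],[4,10]} hit by 8; {[11,13],[12,17],[12,18],[11,19]} hit by 13.
Points: 4, 8, 13 (3 total).

4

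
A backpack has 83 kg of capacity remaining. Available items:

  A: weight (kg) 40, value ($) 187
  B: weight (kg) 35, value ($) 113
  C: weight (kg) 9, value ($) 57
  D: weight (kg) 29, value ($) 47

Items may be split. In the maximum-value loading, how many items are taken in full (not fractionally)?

2

Sort by value per unit weight and fill in that order.
Ratios (sorted): C 6.33, A 4.67, B 3.23, D 1.62
take C (9 @ 57); take A (40 @ 187); take 34/35 of B → 109.77. Capacity used 83/83.
2 item(s) taken whole; one partial (take 34/35 of B).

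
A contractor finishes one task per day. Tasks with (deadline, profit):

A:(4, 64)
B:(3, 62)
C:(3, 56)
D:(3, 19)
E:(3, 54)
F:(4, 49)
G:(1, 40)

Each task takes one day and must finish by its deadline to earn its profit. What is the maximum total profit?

Sort by profit descending; place each in the latest free slot ≤ its deadline.
Profit order: A=64 B=62 C=56 E=54 F=49 G=40 D=19
Assign: A→slot 4, B→slot 3, C→slot 2, E→slot 1, F skipped, G skipped, D skipped.
Slots: [1:E] [2:C] [3:B] [4:A]
Profit = 54 + 56 + 62 + 64 = 236

236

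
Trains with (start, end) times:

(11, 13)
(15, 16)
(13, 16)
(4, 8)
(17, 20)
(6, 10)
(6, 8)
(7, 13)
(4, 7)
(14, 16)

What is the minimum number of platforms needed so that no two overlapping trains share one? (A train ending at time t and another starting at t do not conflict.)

4

Count concurrent intervals with a sweep; the peak is the room count.
Events (time:±→running): 4:+→1 4:+→2 6:+→3 6:+→4 … peak 4.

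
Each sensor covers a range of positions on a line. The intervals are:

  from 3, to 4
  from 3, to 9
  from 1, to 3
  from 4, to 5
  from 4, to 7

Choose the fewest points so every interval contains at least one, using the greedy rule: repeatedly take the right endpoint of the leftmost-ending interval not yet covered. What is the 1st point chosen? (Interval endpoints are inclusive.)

3

Sorted: [1,3] [3,4] [4,5] [4,7] [3,9]
{[1,3],[3,4]} hit by 3; {[4,5],[4,7],[3,9]} hit by 5.
Points: 3, 5 (2 total).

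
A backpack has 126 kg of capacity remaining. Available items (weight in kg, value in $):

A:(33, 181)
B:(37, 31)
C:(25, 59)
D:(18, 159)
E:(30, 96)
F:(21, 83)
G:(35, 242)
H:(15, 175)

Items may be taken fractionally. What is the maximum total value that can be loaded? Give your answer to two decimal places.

Greedy by value/weight ratio, highest first.
Order: H (175/15=11.67) > D (159/18=8.83) > G (242/35=6.91) > A (181/33=5.48) > F (83/21=3.95) > E (96/30=3.20) > C (59/25=2.36) > B (31/37=0.84)
Fill: take H (15 @ 175) → take D (18 @ 159) → take G (35 @ 242) → take A (33 @ 181) → take F (21 @ 83) → take 4/30 of E → 12.80; 126/126 used.
Total value = 852.80

852.80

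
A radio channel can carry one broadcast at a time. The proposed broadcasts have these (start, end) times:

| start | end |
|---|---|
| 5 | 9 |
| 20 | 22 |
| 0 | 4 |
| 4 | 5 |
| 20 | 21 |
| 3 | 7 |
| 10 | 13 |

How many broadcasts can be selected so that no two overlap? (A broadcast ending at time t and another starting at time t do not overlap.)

Sorted by end: (0,4)  (4,5)  (3,7)  (5,9)  (10,13)  (20,21)  (20,22)
take (0,4); take (4,5); skip (3,7); take (5,9); take (10,13); take (20,21); skip (20,22).
Selected 5 broadcasts.

5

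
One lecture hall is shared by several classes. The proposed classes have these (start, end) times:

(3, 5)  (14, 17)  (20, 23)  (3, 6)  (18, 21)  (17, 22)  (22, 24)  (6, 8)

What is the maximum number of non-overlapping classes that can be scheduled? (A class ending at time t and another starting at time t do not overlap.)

5

Greedy by earliest finish: after sorting by end time, pick each interval compatible with the last pick.
Sorted by end: (3,5)  (3,6)  (6,8)  (14,17)  (18,21)  (17,22)  (20,23)  (22,24)
take (3,5); take (6,8); take (14,17); take (18,21); skip (17,22); take (22,24).
Selected 5 classes.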